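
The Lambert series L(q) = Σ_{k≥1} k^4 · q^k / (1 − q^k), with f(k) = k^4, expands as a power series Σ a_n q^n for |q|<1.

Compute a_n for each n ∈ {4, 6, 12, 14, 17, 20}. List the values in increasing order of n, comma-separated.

273, 1394, 22386, 40834, 83522, 170898

d|4:{4,2,1}  Σf=256+16+1=273
n=6: 1·6 2·3 3·2 6·1  f→[1+16+81+1296]=1394
d|12:{12,6,4,3,2,1}  Σf=20736+1296+256+81+16+1=22386
q^14  k|14↦f(k): 1:1 2:16 7:2401 14:38416  a_14=40834
q^17  k|17↦f(k): 1:1 17:83521  a_17=83522
d|20:{20,10,5,4,2,1}  Σf=160000+10000+625+256+16+1=170898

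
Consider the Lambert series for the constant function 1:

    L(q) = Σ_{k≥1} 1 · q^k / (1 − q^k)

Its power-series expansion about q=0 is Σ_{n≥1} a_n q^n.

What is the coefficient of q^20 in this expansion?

n=20: 1·20 2·10 4·5 5·4 10·2 20·1  f→[1+1+1+1+1+1]=6

a_20 = 6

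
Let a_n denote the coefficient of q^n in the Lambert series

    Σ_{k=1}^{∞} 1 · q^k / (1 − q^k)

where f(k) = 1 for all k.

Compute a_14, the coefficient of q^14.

[q^14] f(1)=1,f(2)=1,f(7)=1,f(14)=1 ⇒ 4

a_14 = 4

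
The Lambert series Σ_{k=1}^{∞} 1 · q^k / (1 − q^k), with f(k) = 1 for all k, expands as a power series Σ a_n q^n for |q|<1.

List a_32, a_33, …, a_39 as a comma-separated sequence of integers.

d|32:{32,16,8,4,2,1}  Σf=1+1+1+1+1+1=6
n=33: 1·33 3·11 11·3 33·1  f→[1+1+1+1]=4
n=34: 1·34 2·17 17·2 34·1  f→[1+1+1+1]=4
q^35  k|35↦f(k): 35:1 7:1 5:1 1:1  a_35=4
n=36: 1·36 2·18 3·12 4·9 6·6 9·4 12·3 18·2 36·1  f→[1+1+1+1+1+1+1+1+1]=9
[q^37] f(37)=1,f(1)=1 ⇒ 2
n=38: 38·1 19·2 2·19 1·38  f→[1+1+1+1]=4
n=39: 1·39 3·13 13·3 39·1  f→[1+1+1+1]=4

6, 4, 4, 4, 9, 2, 4, 4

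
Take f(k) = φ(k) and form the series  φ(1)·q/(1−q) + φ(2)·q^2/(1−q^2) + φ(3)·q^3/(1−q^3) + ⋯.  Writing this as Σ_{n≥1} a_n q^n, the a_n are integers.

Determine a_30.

[q^30] φ(1)=1,φ(2)=1,φ(3)=2,φ(5)=4,φ(6)=2,φ(10)=4,φ(15)=8,φ(30)=8 ⇒ 30

a_30 = 30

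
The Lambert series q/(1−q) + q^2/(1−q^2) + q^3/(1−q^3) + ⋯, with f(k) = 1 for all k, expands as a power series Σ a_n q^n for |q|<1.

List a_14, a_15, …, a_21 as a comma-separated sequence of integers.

4, 4, 5, 2, 6, 2, 6, 4

[q^14] f(14)=1,f(7)=1,f(2)=1,f(1)=1 ⇒ 4
[q^15] f(1)=1,f(3)=1,f(5)=1,f(15)=1 ⇒ 4
[q^16] f(1)=1,f(2)=1,f(4)=1,f(8)=1,f(16)=1 ⇒ 5
n=17: 17·1 1·17  f→[1+1]=2
[q^18] f(1)=1,f(2)=1,f(3)=1,f(6)=1,f(9)=1,f(18)=1 ⇒ 6
[q^19] f(19)=1,f(1)=1 ⇒ 2
d|20:{1,2,4,5,10,20}  Σf=1+1+1+1+1+1=6
q^21  k|21↦f(k): 1:1 3:1 7:1 21:1  a_21=4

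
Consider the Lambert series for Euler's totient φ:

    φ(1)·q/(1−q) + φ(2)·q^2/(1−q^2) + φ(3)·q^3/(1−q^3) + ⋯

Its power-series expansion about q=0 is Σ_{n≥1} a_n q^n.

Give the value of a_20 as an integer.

q^20  k|20↦φ(k): 20:8 10:4 5:4 4:2 2:1 1:1  a_20=20

a_20 = 20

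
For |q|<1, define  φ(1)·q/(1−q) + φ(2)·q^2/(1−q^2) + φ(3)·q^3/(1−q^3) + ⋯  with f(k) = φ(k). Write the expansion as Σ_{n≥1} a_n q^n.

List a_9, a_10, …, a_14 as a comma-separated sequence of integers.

[q^9] φ(9)=6,φ(3)=2,φ(1)=1 ⇒ 9
n=10: 1·10 2·5 5·2 10·1  φ→[1+1+4+4]=10
[q^11] φ(1)=1,φ(11)=10 ⇒ 11
[q^12] φ(12)=4,φ(6)=2,φ(4)=2,φ(3)=2,φ(2)=1,φ(1)=1 ⇒ 12
[q^13] φ(13)=12,φ(1)=1 ⇒ 13
d|14:{14,7,2,1}  Σφ=6+6+1+1=14

9, 10, 11, 12, 13, 14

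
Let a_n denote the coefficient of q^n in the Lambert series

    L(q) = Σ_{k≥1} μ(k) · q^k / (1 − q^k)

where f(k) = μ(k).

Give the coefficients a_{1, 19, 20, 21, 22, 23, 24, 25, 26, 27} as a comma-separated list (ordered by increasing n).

n=1: 1·1  μ→[1]=1
[q^19] μ(1)=1,μ(19)=-1 ⇒ 0
n=20: 1·20 2·10 4·5 5·4 10·2 20·1  μ→[1+(-1)+0+(-1)+1+0]=0
n=21: 21·1 7·3 3·7 1·21  μ→[1+(-1)+(-1)+1]=0
q^22  k|22↦μ(k): 1:1 2:-1 11:-1 22:1  a_22=0
n=23: 1·23 23·1  μ→[1+(-1)]=0
[q^24] μ(24)=0,μ(12)=0,μ(8)=0,μ(6)=1,μ(4)=0,μ(3)=-1,μ(2)=-1,μ(1)=1 ⇒ 0
d|25:{25,5,1}  Σμ=0+(-1)+1=0
d|26:{26,13,2,1}  Σμ=1+(-1)+(-1)+1=0
[q^27] μ(1)=1,μ(3)=-1,μ(9)=0,μ(27)=0 ⇒ 0

1, 0, 0, 0, 0, 0, 0, 0, 0, 0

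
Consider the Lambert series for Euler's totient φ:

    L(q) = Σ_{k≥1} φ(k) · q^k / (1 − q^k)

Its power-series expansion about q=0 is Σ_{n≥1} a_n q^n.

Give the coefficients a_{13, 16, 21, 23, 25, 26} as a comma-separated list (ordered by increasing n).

[q^13] φ(13)=12,φ(1)=1 ⇒ 13
[q^16] φ(16)=8,φ(8)=4,φ(4)=2,φ(2)=1,φ(1)=1 ⇒ 16
d|21:{21,7,3,1}  Σφ=12+6+2+1=21
d|23:{1,23}  Σφ=1+22=23
n=25: 25·1 5·5 1·25  φ→[20+4+1]=25
d|26:{1,2,13,26}  Σφ=1+1+12+12=26

13, 16, 21, 23, 25, 26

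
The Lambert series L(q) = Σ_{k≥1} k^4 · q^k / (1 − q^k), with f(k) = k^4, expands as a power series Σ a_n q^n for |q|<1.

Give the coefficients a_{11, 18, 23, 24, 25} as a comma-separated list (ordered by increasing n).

14642, 112931, 279842, 358258, 391251

[q^11] f(1)=1,f(11)=14641 ⇒ 14642
q^18  k|18↦f(k): 1:1 2:16 3:81 6:1296 9:6561 18:104976  a_18=112931
[q^23] f(23)=279841,f(1)=1 ⇒ 279842
n=24: 1·24 2·12 3·8 4·6 6·4 8·3 12·2 24·1  f→[1+16+81+256+1296+4096+20736+331776]=358258
q^25  k|25↦f(k): 1:1 5:625 25:390625  a_25=391251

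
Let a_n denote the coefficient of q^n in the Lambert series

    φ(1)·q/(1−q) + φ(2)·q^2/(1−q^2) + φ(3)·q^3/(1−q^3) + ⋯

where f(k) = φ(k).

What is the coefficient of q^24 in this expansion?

d|24:{1,2,3,4,6,8,12,24}  Σφ=1+1+2+2+2+4+4+8=24

a_24 = 24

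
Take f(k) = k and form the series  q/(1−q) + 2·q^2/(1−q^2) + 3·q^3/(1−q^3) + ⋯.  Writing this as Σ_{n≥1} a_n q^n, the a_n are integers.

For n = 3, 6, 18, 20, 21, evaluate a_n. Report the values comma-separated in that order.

d|3:{3,1}  Σf=3+1=4
d|6:{6,3,2,1}  Σf=6+3+2+1=12
q^18  k|18↦f(k): 1:1 2:2 3:3 6:6 9:9 18:18  a_18=39
q^20  k|20↦f(k): 1:1 2:2 4:4 5:5 10:10 20:20  a_20=42
[q^21] f(1)=1,f(3)=3,f(7)=7,f(21)=21 ⇒ 32

4, 12, 39, 42, 32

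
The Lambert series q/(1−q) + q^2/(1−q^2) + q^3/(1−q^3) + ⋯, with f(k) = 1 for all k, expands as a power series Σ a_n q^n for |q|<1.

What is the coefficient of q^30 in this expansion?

n=30: 30·1 15·2 10·3 6·5 5·6 3·10 2·15 1·30  f→[1+1+1+1+1+1+1+1]=8

a_30 = 8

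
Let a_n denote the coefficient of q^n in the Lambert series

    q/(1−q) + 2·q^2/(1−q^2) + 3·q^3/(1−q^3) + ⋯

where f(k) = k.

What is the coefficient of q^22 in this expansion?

a_22 = 36

q^22  k|22↦f(k): 22:22 11:11 2:2 1:1  a_22=36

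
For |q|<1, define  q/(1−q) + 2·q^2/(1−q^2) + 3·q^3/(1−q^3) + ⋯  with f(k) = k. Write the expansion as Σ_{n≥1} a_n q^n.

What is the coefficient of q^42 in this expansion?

d|42:{1,2,3,6,7,14,21,42}  Σf=1+2+3+6+7+14+21+42=96

a_42 = 96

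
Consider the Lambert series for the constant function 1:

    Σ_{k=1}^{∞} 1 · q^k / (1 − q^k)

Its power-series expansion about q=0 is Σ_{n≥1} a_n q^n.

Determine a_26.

q^26  k|26↦f(k): 26:1 13:1 2:1 1:1  a_26=4

a_26 = 4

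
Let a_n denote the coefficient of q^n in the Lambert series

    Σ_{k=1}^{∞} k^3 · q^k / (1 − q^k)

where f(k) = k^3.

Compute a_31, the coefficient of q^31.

[q^31] f(1)=1,f(31)=29791 ⇒ 29792

a_31 = 29792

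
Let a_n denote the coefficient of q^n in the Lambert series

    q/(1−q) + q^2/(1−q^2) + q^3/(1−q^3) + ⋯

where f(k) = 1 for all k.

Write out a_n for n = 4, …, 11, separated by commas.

3, 2, 4, 2, 4, 3, 4, 2

q^4  k|4↦f(k): 1:1 2:1 4:1  a_4=3
q^5  k|5↦f(k): 5:1 1:1  a_5=2
d|6:{6,3,2,1}  Σf=1+1+1+1=4
[q^7] f(7)=1,f(1)=1 ⇒ 2
[q^8] f(8)=1,f(4)=1,f(2)=1,f(1)=1 ⇒ 4
n=9: 1·9 3·3 9·1  f→[1+1+1]=3
q^10  k|10↦f(k): 1:1 2:1 5:1 10:1  a_10=4
d|11:{11,1}  Σf=1+1=2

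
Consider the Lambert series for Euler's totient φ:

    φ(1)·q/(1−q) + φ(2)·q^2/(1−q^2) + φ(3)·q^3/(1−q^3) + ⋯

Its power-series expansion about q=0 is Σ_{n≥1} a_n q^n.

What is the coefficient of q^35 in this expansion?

d|35:{35,7,5,1}  Σφ=24+6+4+1=35

a_35 = 35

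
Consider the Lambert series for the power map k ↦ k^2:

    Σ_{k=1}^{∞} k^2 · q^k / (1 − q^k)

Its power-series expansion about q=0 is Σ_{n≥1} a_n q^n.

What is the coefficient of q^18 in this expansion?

a_18 = 455

q^18  k|18↦f(k): 18:324 9:81 6:36 3:9 2:4 1:1  a_18=455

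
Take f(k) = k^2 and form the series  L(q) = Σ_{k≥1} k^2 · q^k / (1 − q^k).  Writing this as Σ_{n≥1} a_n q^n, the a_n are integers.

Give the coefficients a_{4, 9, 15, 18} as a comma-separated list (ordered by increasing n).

21, 91, 260, 455

d|4:{1,2,4}  Σf=1+4+16=21
q^9  k|9↦f(k): 9:81 3:9 1:1  a_9=91
[q^15] f(15)=225,f(5)=25,f(3)=9,f(1)=1 ⇒ 260
d|18:{1,2,3,6,9,18}  Σf=1+4+9+36+81+324=455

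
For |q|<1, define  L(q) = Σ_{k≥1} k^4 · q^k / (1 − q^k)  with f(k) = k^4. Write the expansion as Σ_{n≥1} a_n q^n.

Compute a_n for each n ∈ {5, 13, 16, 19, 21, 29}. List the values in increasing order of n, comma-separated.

q^5  k|5↦f(k): 1:1 5:625  a_5=626
q^13  k|13↦f(k): 1:1 13:28561  a_13=28562
n=16: 16·1 8·2 4·4 2·8 1·16  f→[65536+4096+256+16+1]=69905
q^19  k|19↦f(k): 1:1 19:130321  a_19=130322
[q^21] f(1)=1,f(3)=81,f(7)=2401,f(21)=194481 ⇒ 196964
[q^29] f(1)=1,f(29)=707281 ⇒ 707282

626, 28562, 69905, 130322, 196964, 707282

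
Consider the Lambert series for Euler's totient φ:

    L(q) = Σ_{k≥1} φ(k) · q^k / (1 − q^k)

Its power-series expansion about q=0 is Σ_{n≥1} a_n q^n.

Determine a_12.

[q^12] φ(1)=1,φ(2)=1,φ(3)=2,φ(4)=2,φ(6)=2,φ(12)=4 ⇒ 12

a_12 = 12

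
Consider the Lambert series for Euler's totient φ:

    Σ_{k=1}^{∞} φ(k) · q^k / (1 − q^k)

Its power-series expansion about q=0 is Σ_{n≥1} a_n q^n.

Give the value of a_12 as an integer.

d|12:{12,6,4,3,2,1}  Σφ=4+2+2+2+1+1=12

a_12 = 12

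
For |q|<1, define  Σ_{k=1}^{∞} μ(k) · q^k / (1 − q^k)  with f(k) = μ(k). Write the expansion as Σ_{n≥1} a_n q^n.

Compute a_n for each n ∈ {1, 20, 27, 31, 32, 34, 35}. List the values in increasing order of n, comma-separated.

d|1:{1}  Σμ=1=1
n=20: 20·1 10·2 5·4 4·5 2·10 1·20  μ→[0+1+(-1)+0+(-1)+1]=0
n=27: 1·27 3·9 9·3 27·1  μ→[1+(-1)+0+0]=0
q^31  k|31↦μ(k): 1:1 31:-1  a_31=0
[q^32] μ(1)=1,μ(2)=-1,μ(4)=0,μ(8)=0,μ(16)=0,μ(32)=0 ⇒ 0
d|34:{1,2,17,34}  Σμ=1+(-1)+(-1)+1=0
d|35:{35,7,5,1}  Σμ=1+(-1)+(-1)+1=0

1, 0, 0, 0, 0, 0, 0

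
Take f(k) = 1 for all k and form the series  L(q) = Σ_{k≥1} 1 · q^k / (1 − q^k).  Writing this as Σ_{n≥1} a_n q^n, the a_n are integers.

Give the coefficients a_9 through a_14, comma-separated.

[q^9] f(9)=1,f(3)=1,f(1)=1 ⇒ 3
n=10: 10·1 5·2 2·5 1·10  f→[1+1+1+1]=4
[q^11] f(11)=1,f(1)=1 ⇒ 2
n=12: 1·12 2·6 3·4 4·3 6·2 12·1  f→[1+1+1+1+1+1]=6
[q^13] f(1)=1,f(13)=1 ⇒ 2
q^14  k|14↦f(k): 14:1 7:1 2:1 1:1  a_14=4

3, 4, 2, 6, 2, 4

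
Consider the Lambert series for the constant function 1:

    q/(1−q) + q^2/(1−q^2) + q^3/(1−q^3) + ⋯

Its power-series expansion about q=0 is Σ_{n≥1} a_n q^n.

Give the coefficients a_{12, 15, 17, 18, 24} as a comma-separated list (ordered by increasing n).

n=12: 1·12 2·6 3·4 4·3 6·2 12·1  f→[1+1+1+1+1+1]=6
n=15: 15·1 5·3 3·5 1·15  f→[1+1+1+1]=4
[q^17] f(17)=1,f(1)=1 ⇒ 2
n=18: 1·18 2·9 3·6 6·3 9·2 18·1  f→[1+1+1+1+1+1]=6
d|24:{24,12,8,6,4,3,2,1}  Σf=1+1+1+1+1+1+1+1=8

6, 4, 2, 6, 8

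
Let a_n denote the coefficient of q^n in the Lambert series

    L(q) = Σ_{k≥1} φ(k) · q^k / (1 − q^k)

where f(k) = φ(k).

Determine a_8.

d|8:{1,2,4,8}  Σφ=1+1+2+4=8

a_8 = 8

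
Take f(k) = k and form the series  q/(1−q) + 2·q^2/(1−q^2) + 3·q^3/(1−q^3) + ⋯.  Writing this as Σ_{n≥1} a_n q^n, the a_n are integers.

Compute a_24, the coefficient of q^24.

q^24  k|24↦f(k): 1:1 2:2 3:3 4:4 6:6 8:8 12:12 24:24  a_24=60

a_24 = 60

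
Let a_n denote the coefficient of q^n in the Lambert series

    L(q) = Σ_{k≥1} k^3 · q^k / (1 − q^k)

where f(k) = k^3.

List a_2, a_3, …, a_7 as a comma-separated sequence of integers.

n=2: 2·1 1·2  f→[8+1]=9
[q^3] f(1)=1,f(3)=27 ⇒ 28
q^4  k|4↦f(k): 1:1 2:8 4:64  a_4=73
d|5:{1,5}  Σf=1+125=126
d|6:{1,2,3,6}  Σf=1+8+27+216=252
q^7  k|7↦f(k): 1:1 7:343  a_7=344

9, 28, 73, 126, 252, 344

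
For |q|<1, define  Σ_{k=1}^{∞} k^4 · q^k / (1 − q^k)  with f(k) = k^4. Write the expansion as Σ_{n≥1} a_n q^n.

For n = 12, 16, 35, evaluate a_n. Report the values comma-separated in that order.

22386, 69905, 1503652

d|12:{12,6,4,3,2,1}  Σf=20736+1296+256+81+16+1=22386
q^16  k|16↦f(k): 1:1 2:16 4:256 8:4096 16:65536  a_16=69905
q^35  k|35↦f(k): 35:1500625 7:2401 5:625 1:1  a_35=1503652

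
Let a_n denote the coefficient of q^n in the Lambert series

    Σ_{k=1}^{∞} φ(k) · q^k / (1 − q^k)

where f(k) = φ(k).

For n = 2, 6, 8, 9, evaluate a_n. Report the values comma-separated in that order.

q^2  k|2↦φ(k): 1:1 2:1  a_2=2
[q^6] φ(6)=2,φ(3)=2,φ(2)=1,φ(1)=1 ⇒ 6
d|8:{1,2,4,8}  Σφ=1+1+2+4=8
q^9  k|9↦φ(k): 1:1 3:2 9:6  a_9=9

2, 6, 8, 9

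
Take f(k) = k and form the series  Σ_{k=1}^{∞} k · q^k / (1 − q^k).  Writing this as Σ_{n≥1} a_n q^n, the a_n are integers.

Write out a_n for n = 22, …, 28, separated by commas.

n=22: 1·22 2·11 11·2 22·1  f→[1+2+11+22]=36
q^23  k|23↦f(k): 1:1 23:23  a_23=24
q^24  k|24↦f(k): 1:1 2:2 3:3 4:4 6:6 8:8 12:12 24:24  a_24=60
n=25: 25·1 5·5 1·25  f→[25+5+1]=31
n=26: 1·26 2·13 13·2 26·1  f→[1+2+13+26]=42
n=27: 27·1 9·3 3·9 1·27  f→[27+9+3+1]=40
n=28: 28·1 14·2 7·4 4·7 2·14 1·28  f→[28+14+7+4+2+1]=56

36, 24, 60, 31, 42, 40, 56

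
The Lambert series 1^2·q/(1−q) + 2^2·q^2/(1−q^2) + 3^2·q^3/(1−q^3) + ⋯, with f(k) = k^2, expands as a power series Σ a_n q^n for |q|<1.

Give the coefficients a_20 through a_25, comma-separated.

546, 500, 610, 530, 850, 651

d|20:{1,2,4,5,10,20}  Σf=1+4+16+25+100+400=546
[q^21] f(21)=441,f(7)=49,f(3)=9,f(1)=1 ⇒ 500
n=22: 1·22 2·11 11·2 22·1  f→[1+4+121+484]=610
d|23:{1,23}  Σf=1+529=530
d|24:{24,12,8,6,4,3,2,1}  Σf=576+144+64+36+16+9+4+1=850
n=25: 25·1 5·5 1·25  f→[625+25+1]=651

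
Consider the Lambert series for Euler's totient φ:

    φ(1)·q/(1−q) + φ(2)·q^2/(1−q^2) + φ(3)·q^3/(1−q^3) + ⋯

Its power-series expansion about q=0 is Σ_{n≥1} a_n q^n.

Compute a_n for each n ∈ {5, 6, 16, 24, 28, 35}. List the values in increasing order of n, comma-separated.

[q^5] φ(1)=1,φ(5)=4 ⇒ 5
n=6: 6·1 3·2 2·3 1·6  φ→[2+2+1+1]=6
[q^16] φ(16)=8,φ(8)=4,φ(4)=2,φ(2)=1,φ(1)=1 ⇒ 16
[q^24] φ(24)=8,φ(12)=4,φ(8)=4,φ(6)=2,φ(4)=2,φ(3)=2,φ(2)=1,φ(1)=1 ⇒ 24
q^28  k|28↦φ(k): 28:12 14:6 7:6 4:2 2:1 1:1  a_28=28
d|35:{35,7,5,1}  Σφ=24+6+4+1=35

5, 6, 16, 24, 28, 35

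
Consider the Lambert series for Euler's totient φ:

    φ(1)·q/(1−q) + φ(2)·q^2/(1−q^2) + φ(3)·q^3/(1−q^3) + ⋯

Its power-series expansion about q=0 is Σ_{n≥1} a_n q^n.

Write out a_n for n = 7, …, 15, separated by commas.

q^7  k|7↦φ(k): 7:6 1:1  a_7=7
[q^8] φ(8)=4,φ(4)=2,φ(2)=1,φ(1)=1 ⇒ 8
d|9:{9,3,1}  Σφ=6+2+1=9
q^10  k|10↦φ(k): 10:4 5:4 2:1 1:1  a_10=10
[q^11] φ(11)=10,φ(1)=1 ⇒ 11
d|12:{12,6,4,3,2,1}  Σφ=4+2+2+2+1+1=12
q^13  k|13↦φ(k): 1:1 13:12  a_13=13
q^14  k|14↦φ(k): 1:1 2:1 7:6 14:6  a_14=14
n=15: 1·15 3·5 5·3 15·1  φ→[1+2+4+8]=15

7, 8, 9, 10, 11, 12, 13, 14, 15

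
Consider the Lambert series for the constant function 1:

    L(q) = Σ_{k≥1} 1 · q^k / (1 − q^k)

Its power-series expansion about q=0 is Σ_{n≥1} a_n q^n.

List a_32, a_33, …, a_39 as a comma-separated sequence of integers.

6, 4, 4, 4, 9, 2, 4, 4

[q^32] f(32)=1,f(16)=1,f(8)=1,f(4)=1,f(2)=1,f(1)=1 ⇒ 6
d|33:{1,3,11,33}  Σf=1+1+1+1=4
q^34  k|34↦f(k): 34:1 17:1 2:1 1:1  a_34=4
q^35  k|35↦f(k): 1:1 5:1 7:1 35:1  a_35=4
d|36:{1,2,3,4,6,9,12,18,36}  Σf=1+1+1+1+1+1+1+1+1=9
q^37  k|37↦f(k): 1:1 37:1  a_37=2
n=38: 1·38 2·19 19·2 38·1  f→[1+1+1+1]=4
[q^39] f(39)=1,f(13)=1,f(3)=1,f(1)=1 ⇒ 4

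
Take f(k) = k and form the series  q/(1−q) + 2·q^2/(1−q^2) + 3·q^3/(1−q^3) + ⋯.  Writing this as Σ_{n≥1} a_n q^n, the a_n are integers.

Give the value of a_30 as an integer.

[q^30] f(30)=30,f(15)=15,f(10)=10,f(6)=6,f(5)=5,f(3)=3,f(2)=2,f(1)=1 ⇒ 72

a_30 = 72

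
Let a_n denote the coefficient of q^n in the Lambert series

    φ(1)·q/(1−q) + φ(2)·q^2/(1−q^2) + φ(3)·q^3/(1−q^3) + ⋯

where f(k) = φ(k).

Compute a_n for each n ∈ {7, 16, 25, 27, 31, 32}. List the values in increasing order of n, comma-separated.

d|7:{7,1}  Σφ=6+1=7
n=16: 1·16 2·8 4·4 8·2 16·1  φ→[1+1+2+4+8]=16
[q^25] φ(25)=20,φ(5)=4,φ(1)=1 ⇒ 25
q^27  k|27↦φ(k): 27:18 9:6 3:2 1:1  a_27=27
[q^31] φ(31)=30,φ(1)=1 ⇒ 31
[q^32] φ(1)=1,φ(2)=1,φ(4)=2,φ(8)=4,φ(16)=8,φ(32)=16 ⇒ 32

7, 16, 25, 27, 31, 32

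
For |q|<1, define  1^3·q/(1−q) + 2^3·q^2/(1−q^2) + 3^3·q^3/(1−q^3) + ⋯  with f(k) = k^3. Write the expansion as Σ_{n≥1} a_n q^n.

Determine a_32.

a_32 = 37449

n=32: 1·32 2·16 4·8 8·4 16·2 32·1  f→[1+8+64+512+4096+32768]=37449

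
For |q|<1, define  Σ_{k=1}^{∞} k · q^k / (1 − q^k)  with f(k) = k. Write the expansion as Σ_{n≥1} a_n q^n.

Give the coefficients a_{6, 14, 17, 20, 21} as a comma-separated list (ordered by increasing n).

12, 24, 18, 42, 32

d|6:{6,3,2,1}  Σf=6+3+2+1=12
d|14:{14,7,2,1}  Σf=14+7+2+1=24
q^17  k|17↦f(k): 1:1 17:17  a_17=18
[q^20] f(1)=1,f(2)=2,f(4)=4,f(5)=5,f(10)=10,f(20)=20 ⇒ 42
n=21: 1·21 3·7 7·3 21·1  f→[1+3+7+21]=32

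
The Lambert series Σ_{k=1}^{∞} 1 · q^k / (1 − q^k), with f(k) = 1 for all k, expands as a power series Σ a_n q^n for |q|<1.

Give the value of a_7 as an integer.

a_7 = 2

[q^7] f(7)=1,f(1)=1 ⇒ 2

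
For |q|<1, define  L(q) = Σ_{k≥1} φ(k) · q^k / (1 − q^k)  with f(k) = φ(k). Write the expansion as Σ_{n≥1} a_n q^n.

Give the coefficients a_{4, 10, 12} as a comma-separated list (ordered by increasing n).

n=4: 1·4 2·2 4·1  φ→[1+1+2]=4
[q^10] φ(1)=1,φ(2)=1,φ(5)=4,φ(10)=4 ⇒ 10
[q^12] φ(12)=4,φ(6)=2,φ(4)=2,φ(3)=2,φ(2)=1,φ(1)=1 ⇒ 12

4, 10, 12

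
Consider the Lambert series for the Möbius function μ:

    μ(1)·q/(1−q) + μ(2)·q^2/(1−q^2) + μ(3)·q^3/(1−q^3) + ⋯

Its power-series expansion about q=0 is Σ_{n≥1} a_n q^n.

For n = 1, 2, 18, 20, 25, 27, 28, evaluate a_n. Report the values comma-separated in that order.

q^1  k|1↦μ(k): 1:1  a_1=1
q^2  k|2↦μ(k): 1:1 2:-1  a_2=0
q^18  k|18↦μ(k): 18:0 9:0 6:1 3:-1 2:-1 1:1  a_18=0
d|20:{20,10,5,4,2,1}  Σμ=0+1+(-1)+0+(-1)+1=0
[q^25] μ(25)=0,μ(5)=-1,μ(1)=1 ⇒ 0
n=27: 27·1 9·3 3·9 1·27  μ→[0+0+(-1)+1]=0
[q^28] μ(28)=0,μ(14)=1,μ(7)=-1,μ(4)=0,μ(2)=-1,μ(1)=1 ⇒ 0

1, 0, 0, 0, 0, 0, 0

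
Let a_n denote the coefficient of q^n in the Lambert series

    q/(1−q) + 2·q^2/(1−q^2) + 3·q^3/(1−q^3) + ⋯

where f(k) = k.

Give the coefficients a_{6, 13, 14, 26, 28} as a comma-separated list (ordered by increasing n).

d|6:{6,3,2,1}  Σf=6+3+2+1=12
n=13: 13·1 1·13  f→[13+1]=14
d|14:{1,2,7,14}  Σf=1+2+7+14=24
q^26  k|26↦f(k): 26:26 13:13 2:2 1:1  a_26=42
[q^28] f(28)=28,f(14)=14,f(7)=7,f(4)=4,f(2)=2,f(1)=1 ⇒ 56

12, 14, 24, 42, 56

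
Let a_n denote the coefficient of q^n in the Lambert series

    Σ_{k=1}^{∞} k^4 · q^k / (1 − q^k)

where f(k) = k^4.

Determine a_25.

a_25 = 391251

n=25: 25·1 5·5 1·25  f→[390625+625+1]=391251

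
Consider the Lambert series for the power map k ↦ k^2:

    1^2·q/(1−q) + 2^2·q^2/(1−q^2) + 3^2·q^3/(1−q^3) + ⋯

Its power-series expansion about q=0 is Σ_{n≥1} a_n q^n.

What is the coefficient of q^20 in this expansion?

a_20 = 546

d|20:{20,10,5,4,2,1}  Σf=400+100+25+16+4+1=546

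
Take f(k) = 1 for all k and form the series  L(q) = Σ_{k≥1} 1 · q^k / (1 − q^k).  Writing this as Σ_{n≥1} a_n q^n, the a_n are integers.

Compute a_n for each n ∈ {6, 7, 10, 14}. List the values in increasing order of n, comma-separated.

d|6:{1,2,3,6}  Σf=1+1+1+1=4
q^7  k|7↦f(k): 1:1 7:1  a_7=2
d|10:{1,2,5,10}  Σf=1+1+1+1=4
n=14: 14·1 7·2 2·7 1·14  f→[1+1+1+1]=4

4, 2, 4, 4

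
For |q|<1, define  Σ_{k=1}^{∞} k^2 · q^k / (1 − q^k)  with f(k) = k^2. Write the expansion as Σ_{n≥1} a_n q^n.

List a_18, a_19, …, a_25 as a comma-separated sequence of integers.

d|18:{18,9,6,3,2,1}  Σf=324+81+36+9+4+1=455
q^19  k|19↦f(k): 1:1 19:361  a_19=362
n=20: 20·1 10·2 5·4 4·5 2·10 1·20  f→[400+100+25+16+4+1]=546
d|21:{1,3,7,21}  Σf=1+9+49+441=500
n=22: 1·22 2·11 11·2 22·1  f→[1+4+121+484]=610
q^23  k|23↦f(k): 1:1 23:529  a_23=530
[q^24] f(1)=1,f(2)=4,f(3)=9,f(4)=16,f(6)=36,f(8)=64,f(12)=144,f(24)=576 ⇒ 850
q^25  k|25↦f(k): 25:625 5:25 1:1  a_25=651

455, 362, 546, 500, 610, 530, 850, 651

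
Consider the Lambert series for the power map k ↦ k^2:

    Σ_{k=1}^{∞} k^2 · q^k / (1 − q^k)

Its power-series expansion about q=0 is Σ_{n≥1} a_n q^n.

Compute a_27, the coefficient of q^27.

a_27 = 820

n=27: 1·27 3·9 9·3 27·1  f→[1+9+81+729]=820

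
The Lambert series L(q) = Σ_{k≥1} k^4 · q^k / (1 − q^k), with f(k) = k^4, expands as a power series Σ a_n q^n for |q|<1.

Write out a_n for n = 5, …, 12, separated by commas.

626, 1394, 2402, 4369, 6643, 10642, 14642, 22386

n=5: 1·5 5·1  f→[1+625]=626
d|6:{6,3,2,1}  Σf=1296+81+16+1=1394
[q^7] f(1)=1,f(7)=2401 ⇒ 2402
d|8:{8,4,2,1}  Σf=4096+256+16+1=4369
[q^9] f(9)=6561,f(3)=81,f(1)=1 ⇒ 6643
[q^10] f(10)=10000,f(5)=625,f(2)=16,f(1)=1 ⇒ 10642
n=11: 1·11 11·1  f→[1+14641]=14642
n=12: 1·12 2·6 3·4 4·3 6·2 12·1  f→[1+16+81+256+1296+20736]=22386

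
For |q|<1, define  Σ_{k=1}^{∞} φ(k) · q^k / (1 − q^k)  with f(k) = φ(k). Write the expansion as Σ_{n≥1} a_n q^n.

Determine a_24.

[q^24] φ(24)=8,φ(12)=4,φ(8)=4,φ(6)=2,φ(4)=2,φ(3)=2,φ(2)=1,φ(1)=1 ⇒ 24

a_24 = 24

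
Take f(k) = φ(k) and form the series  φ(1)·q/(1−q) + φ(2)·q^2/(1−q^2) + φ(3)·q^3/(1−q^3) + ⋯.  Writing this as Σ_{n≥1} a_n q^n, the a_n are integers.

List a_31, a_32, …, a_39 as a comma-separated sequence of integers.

d|31:{31,1}  Σφ=30+1=31
[q^32] φ(1)=1,φ(2)=1,φ(4)=2,φ(8)=4,φ(16)=8,φ(32)=16 ⇒ 32
d|33:{33,11,3,1}  Σφ=20+10+2+1=33
d|34:{1,2,17,34}  Σφ=1+1+16+16=34
q^35  k|35↦φ(k): 1:1 5:4 7:6 35:24  a_35=35
n=36: 1·36 2·18 3·12 4·9 6·6 9·4 12·3 18·2 36·1  φ→[1+1+2+2+2+6+4+6+12]=36
[q^37] φ(1)=1,φ(37)=36 ⇒ 37
n=38: 1·38 2·19 19·2 38·1  φ→[1+1+18+18]=38
q^39  k|39↦φ(k): 1:1 3:2 13:12 39:24  a_39=39

31, 32, 33, 34, 35, 36, 37, 38, 39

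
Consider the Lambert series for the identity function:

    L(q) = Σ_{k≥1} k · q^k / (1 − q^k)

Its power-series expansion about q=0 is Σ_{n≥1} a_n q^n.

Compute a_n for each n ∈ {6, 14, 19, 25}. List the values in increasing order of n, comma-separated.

n=6: 1·6 2·3 3·2 6·1  f→[1+2+3+6]=12
d|14:{14,7,2,1}  Σf=14+7+2+1=24
[q^19] f(19)=19,f(1)=1 ⇒ 20
n=25: 1·25 5·5 25·1  f→[1+5+25]=31

12, 24, 20, 31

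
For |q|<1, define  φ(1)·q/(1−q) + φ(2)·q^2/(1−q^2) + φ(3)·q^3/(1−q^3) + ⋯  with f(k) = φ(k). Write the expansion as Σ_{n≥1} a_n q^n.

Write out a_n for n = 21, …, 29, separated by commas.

n=21: 21·1 7·3 3·7 1·21  φ→[12+6+2+1]=21
q^22  k|22↦φ(k): 22:10 11:10 2:1 1:1  a_22=22
[q^23] φ(1)=1,φ(23)=22 ⇒ 23
[q^24] φ(24)=8,φ(12)=4,φ(8)=4,φ(6)=2,φ(4)=2,φ(3)=2,φ(2)=1,φ(1)=1 ⇒ 24
n=25: 1·25 5·5 25·1  φ→[1+4+20]=25
[q^26] φ(1)=1,φ(2)=1,φ(13)=12,φ(26)=12 ⇒ 26
n=27: 1·27 3·9 9·3 27·1  φ→[1+2+6+18]=27
q^28  k|28↦φ(k): 1:1 2:1 4:2 7:6 14:6 28:12  a_28=28
[q^29] φ(1)=1,φ(29)=28 ⇒ 29

21, 22, 23, 24, 25, 26, 27, 28, 29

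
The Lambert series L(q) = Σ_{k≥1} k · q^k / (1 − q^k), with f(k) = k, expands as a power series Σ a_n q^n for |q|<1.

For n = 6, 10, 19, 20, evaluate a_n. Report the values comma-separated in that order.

d|6:{1,2,3,6}  Σf=1+2+3+6=12
[q^10] f(1)=1,f(2)=2,f(5)=5,f(10)=10 ⇒ 18
n=19: 19·1 1·19  f→[19+1]=20
n=20: 20·1 10·2 5·4 4·5 2·10 1·20  f→[20+10+5+4+2+1]=42

12, 18, 20, 42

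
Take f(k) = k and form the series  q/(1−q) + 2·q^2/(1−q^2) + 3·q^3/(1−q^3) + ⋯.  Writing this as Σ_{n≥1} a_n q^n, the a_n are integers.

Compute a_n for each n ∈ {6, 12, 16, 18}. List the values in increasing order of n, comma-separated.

n=6: 6·1 3·2 2·3 1·6  f→[6+3+2+1]=12
q^12  k|12↦f(k): 12:12 6:6 4:4 3:3 2:2 1:1  a_12=28
[q^16] f(16)=16,f(8)=8,f(4)=4,f(2)=2,f(1)=1 ⇒ 31
q^18  k|18↦f(k): 1:1 2:2 3:3 6:6 9:9 18:18  a_18=39

12, 28, 31, 39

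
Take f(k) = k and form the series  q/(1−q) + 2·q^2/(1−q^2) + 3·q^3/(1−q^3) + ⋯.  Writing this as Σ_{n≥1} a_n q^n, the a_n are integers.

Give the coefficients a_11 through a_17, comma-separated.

n=11: 1·11 11·1  f→[1+11]=12
n=12: 12·1 6·2 4·3 3·4 2·6 1·12  f→[12+6+4+3+2+1]=28
q^13  k|13↦f(k): 13:13 1:1  a_13=14
[q^14] f(1)=1,f(2)=2,f(7)=7,f(14)=14 ⇒ 24
n=15: 1·15 3·5 5·3 15·1  f→[1+3+5+15]=24
n=16: 16·1 8·2 4·4 2·8 1·16  f→[16+8+4+2+1]=31
q^17  k|17↦f(k): 17:17 1:1  a_17=18

12, 28, 14, 24, 24, 31, 18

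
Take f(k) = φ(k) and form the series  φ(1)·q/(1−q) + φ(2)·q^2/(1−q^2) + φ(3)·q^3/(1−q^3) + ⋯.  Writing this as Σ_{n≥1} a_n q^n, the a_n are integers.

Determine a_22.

[q^22] φ(22)=10,φ(11)=10,φ(2)=1,φ(1)=1 ⇒ 22

a_22 = 22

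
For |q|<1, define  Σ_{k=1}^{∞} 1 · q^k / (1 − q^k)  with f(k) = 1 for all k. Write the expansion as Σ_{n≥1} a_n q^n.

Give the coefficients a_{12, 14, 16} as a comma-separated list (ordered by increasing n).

n=12: 12·1 6·2 4·3 3·4 2·6 1·12  f→[1+1+1+1+1+1]=6
q^14  k|14↦f(k): 14:1 7:1 2:1 1:1  a_14=4
q^16  k|16↦f(k): 16:1 8:1 4:1 2:1 1:1  a_16=5

6, 4, 5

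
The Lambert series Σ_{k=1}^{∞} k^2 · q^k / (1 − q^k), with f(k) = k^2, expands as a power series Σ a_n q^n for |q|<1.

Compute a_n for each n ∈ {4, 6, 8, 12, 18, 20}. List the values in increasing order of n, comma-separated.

21, 50, 85, 210, 455, 546

d|4:{1,2,4}  Σf=1+4+16=21
[q^6] f(6)=36,f(3)=9,f(2)=4,f(1)=1 ⇒ 50
d|8:{8,4,2,1}  Σf=64+16+4+1=85
[q^12] f(12)=144,f(6)=36,f(4)=16,f(3)=9,f(2)=4,f(1)=1 ⇒ 210
n=18: 18·1 9·2 6·3 3·6 2·9 1·18  f→[324+81+36+9+4+1]=455
[q^20] f(1)=1,f(2)=4,f(4)=16,f(5)=25,f(10)=100,f(20)=400 ⇒ 546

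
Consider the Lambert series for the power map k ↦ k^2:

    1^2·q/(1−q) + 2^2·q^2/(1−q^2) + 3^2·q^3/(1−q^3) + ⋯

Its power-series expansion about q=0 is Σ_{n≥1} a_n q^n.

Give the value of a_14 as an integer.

a_14 = 250

n=14: 14·1 7·2 2·7 1·14  f→[196+49+4+1]=250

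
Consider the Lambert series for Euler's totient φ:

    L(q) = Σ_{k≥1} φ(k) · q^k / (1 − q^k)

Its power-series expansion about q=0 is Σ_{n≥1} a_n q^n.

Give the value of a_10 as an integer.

n=10: 10·1 5·2 2·5 1·10  φ→[4+4+1+1]=10

a_10 = 10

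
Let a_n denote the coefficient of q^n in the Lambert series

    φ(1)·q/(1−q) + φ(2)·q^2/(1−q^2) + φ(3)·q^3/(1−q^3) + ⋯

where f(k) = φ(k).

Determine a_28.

q^28  k|28↦φ(k): 28:12 14:6 7:6 4:2 2:1 1:1  a_28=28

a_28 = 28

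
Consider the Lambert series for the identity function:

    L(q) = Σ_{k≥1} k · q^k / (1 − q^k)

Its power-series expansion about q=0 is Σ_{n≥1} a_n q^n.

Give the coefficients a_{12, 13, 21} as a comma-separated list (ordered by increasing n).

28, 14, 32

d|12:{12,6,4,3,2,1}  Σf=12+6+4+3+2+1=28
n=13: 1·13 13·1  f→[1+13]=14
[q^21] f(21)=21,f(7)=7,f(3)=3,f(1)=1 ⇒ 32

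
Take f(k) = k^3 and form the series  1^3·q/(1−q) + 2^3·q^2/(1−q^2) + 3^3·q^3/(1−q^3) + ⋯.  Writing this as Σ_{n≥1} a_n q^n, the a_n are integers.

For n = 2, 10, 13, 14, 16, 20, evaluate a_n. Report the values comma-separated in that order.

9, 1134, 2198, 3096, 4681, 9198

q^2  k|2↦f(k): 1:1 2:8  a_2=9
q^10  k|10↦f(k): 1:1 2:8 5:125 10:1000  a_10=1134
q^13  k|13↦f(k): 1:1 13:2197  a_13=2198
q^14  k|14↦f(k): 1:1 2:8 7:343 14:2744  a_14=3096
[q^16] f(1)=1,f(2)=8,f(4)=64,f(8)=512,f(16)=4096 ⇒ 4681
[q^20] f(1)=1,f(2)=8,f(4)=64,f(5)=125,f(10)=1000,f(20)=8000 ⇒ 9198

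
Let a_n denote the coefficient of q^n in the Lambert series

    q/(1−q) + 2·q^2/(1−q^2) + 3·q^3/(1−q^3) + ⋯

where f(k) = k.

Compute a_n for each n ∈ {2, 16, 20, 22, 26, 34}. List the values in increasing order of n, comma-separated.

3, 31, 42, 36, 42, 54

n=2: 1·2 2·1  f→[1+2]=3
n=16: 16·1 8·2 4·4 2·8 1·16  f→[16+8+4+2+1]=31
n=20: 1·20 2·10 4·5 5·4 10·2 20·1  f→[1+2+4+5+10+20]=42
n=22: 1·22 2·11 11·2 22·1  f→[1+2+11+22]=36
q^26  k|26↦f(k): 1:1 2:2 13:13 26:26  a_26=42
q^34  k|34↦f(k): 34:34 17:17 2:2 1:1  a_34=54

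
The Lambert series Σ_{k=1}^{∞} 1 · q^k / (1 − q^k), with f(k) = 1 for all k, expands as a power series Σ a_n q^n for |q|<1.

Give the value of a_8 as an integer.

a_8 = 4

[q^8] f(1)=1,f(2)=1,f(4)=1,f(8)=1 ⇒ 4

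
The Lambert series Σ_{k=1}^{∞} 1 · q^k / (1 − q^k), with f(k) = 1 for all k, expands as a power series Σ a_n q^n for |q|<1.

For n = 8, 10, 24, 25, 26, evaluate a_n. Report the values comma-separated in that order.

4, 4, 8, 3, 4

n=8: 1·8 2·4 4·2 8·1  f→[1+1+1+1]=4
q^10  k|10↦f(k): 1:1 2:1 5:1 10:1  a_10=4
d|24:{24,12,8,6,4,3,2,1}  Σf=1+1+1+1+1+1+1+1=8
d|25:{1,5,25}  Σf=1+1+1=3
d|26:{1,2,13,26}  Σf=1+1+1+1=4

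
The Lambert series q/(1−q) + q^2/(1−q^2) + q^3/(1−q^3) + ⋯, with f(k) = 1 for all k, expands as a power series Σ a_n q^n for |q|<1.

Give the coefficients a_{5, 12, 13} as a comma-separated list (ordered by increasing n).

2, 6, 2

[q^5] f(5)=1,f(1)=1 ⇒ 2
[q^12] f(12)=1,f(6)=1,f(4)=1,f(3)=1,f(2)=1,f(1)=1 ⇒ 6
[q^13] f(1)=1,f(13)=1 ⇒ 2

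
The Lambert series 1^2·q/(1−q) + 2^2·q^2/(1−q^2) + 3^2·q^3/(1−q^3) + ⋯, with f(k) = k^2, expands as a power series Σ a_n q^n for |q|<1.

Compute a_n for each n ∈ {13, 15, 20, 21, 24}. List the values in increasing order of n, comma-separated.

n=13: 1·13 13·1  f→[1+169]=170
d|15:{1,3,5,15}  Σf=1+9+25+225=260
n=20: 20·1 10·2 5·4 4·5 2·10 1·20  f→[400+100+25+16+4+1]=546
q^21  k|21↦f(k): 1:1 3:9 7:49 21:441  a_21=500
d|24:{1,2,3,4,6,8,12,24}  Σf=1+4+9+16+36+64+144+576=850

170, 260, 546, 500, 850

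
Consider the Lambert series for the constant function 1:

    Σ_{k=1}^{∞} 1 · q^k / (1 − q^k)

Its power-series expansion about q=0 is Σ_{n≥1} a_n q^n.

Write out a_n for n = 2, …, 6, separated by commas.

[q^2] f(1)=1,f(2)=1 ⇒ 2
n=3: 1·3 3·1  f→[1+1]=2
q^4  k|4↦f(k): 1:1 2:1 4:1  a_4=3
d|5:{5,1}  Σf=1+1=2
[q^6] f(6)=1,f(3)=1,f(2)=1,f(1)=1 ⇒ 4

2, 2, 3, 2, 4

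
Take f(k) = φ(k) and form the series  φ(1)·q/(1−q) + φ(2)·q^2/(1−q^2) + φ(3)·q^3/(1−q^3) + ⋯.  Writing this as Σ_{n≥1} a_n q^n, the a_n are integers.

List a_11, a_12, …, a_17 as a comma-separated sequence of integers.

[q^11] φ(1)=1,φ(11)=10 ⇒ 11
[q^12] φ(12)=4,φ(6)=2,φ(4)=2,φ(3)=2,φ(2)=1,φ(1)=1 ⇒ 12
d|13:{13,1}  Σφ=12+1=13
d|14:{1,2,7,14}  Σφ=1+1+6+6=14
n=15: 1·15 3·5 5·3 15·1  φ→[1+2+4+8]=15
d|16:{16,8,4,2,1}  Σφ=8+4+2+1+1=16
d|17:{17,1}  Σφ=16+1=17

11, 12, 13, 14, 15, 16, 17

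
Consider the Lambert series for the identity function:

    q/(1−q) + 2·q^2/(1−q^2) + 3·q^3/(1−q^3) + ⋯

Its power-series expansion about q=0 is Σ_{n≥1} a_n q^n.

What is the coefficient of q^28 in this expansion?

n=28: 28·1 14·2 7·4 4·7 2·14 1·28  f→[28+14+7+4+2+1]=56

a_28 = 56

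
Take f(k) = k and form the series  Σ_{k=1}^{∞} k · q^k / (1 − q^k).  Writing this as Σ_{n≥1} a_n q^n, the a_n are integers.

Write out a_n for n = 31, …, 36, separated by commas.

32, 63, 48, 54, 48, 91

[q^31] f(31)=31,f(1)=1 ⇒ 32
[q^32] f(1)=1,f(2)=2,f(4)=4,f(8)=8,f(16)=16,f(32)=32 ⇒ 63
d|33:{1,3,11,33}  Σf=1+3+11+33=48
d|34:{1,2,17,34}  Σf=1+2+17+34=54
n=35: 35·1 7·5 5·7 1·35  f→[35+7+5+1]=48
d|36:{36,18,12,9,6,4,3,2,1}  Σf=36+18+12+9+6+4+3+2+1=91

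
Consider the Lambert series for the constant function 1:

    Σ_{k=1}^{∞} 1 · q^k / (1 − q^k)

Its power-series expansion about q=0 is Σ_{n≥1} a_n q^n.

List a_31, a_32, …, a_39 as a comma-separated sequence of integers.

q^31  k|31↦f(k): 1:1 31:1  a_31=2
n=32: 1·32 2·16 4·8 8·4 16·2 32·1  f→[1+1+1+1+1+1]=6
n=33: 33·1 11·3 3·11 1·33  f→[1+1+1+1]=4
[q^34] f(34)=1,f(17)=1,f(2)=1,f(1)=1 ⇒ 4
d|35:{1,5,7,35}  Σf=1+1+1+1=4
n=36: 1·36 2·18 3·12 4·9 6·6 9·4 12·3 18·2 36·1  f→[1+1+1+1+1+1+1+1+1]=9
q^37  k|37↦f(k): 37:1 1:1  a_37=2
[q^38] f(38)=1,f(19)=1,f(2)=1,f(1)=1 ⇒ 4
[q^39] f(1)=1,f(3)=1,f(13)=1,f(39)=1 ⇒ 4

2, 6, 4, 4, 4, 9, 2, 4, 4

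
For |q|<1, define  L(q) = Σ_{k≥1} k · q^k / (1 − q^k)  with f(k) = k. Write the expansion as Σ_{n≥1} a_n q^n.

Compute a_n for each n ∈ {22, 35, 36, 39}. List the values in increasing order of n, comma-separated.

36, 48, 91, 56

[q^22] f(22)=22,f(11)=11,f(2)=2,f(1)=1 ⇒ 36
d|35:{35,7,5,1}  Σf=35+7+5+1=48
[q^36] f(1)=1,f(2)=2,f(3)=3,f(4)=4,f(6)=6,f(9)=9,f(12)=12,f(18)=18,f(36)=36 ⇒ 91
q^39  k|39↦f(k): 39:39 13:13 3:3 1:1  a_39=56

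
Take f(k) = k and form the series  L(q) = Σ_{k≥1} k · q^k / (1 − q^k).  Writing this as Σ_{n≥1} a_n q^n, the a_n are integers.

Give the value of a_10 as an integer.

[q^10] f(10)=10,f(5)=5,f(2)=2,f(1)=1 ⇒ 18

a_10 = 18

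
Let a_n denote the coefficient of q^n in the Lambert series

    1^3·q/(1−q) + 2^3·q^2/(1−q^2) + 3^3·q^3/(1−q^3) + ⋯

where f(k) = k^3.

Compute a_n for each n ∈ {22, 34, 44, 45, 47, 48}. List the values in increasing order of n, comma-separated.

[q^22] f(22)=10648,f(11)=1331,f(2)=8,f(1)=1 ⇒ 11988
n=34: 1·34 2·17 17·2 34·1  f→[1+8+4913+39304]=44226
q^44  k|44↦f(k): 1:1 2:8 4:64 11:1331 22:10648 44:85184  a_44=97236
n=45: 1·45 3·15 5·9 9·5 15·3 45·1  f→[1+27+125+729+3375+91125]=95382
q^47  k|47↦f(k): 47:103823 1:1  a_47=103824
q^48  k|48↦f(k): 48:110592 24:13824 16:4096 12:1728 8:512 6:216 4:64 3:27 2:8 1:1  a_48=131068

11988, 44226, 97236, 95382, 103824, 131068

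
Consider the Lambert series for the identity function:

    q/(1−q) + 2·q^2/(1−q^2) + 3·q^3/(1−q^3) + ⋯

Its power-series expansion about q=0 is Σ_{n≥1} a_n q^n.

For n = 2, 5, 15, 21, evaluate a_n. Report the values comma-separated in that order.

[q^2] f(1)=1,f(2)=2 ⇒ 3
d|5:{1,5}  Σf=1+5=6
n=15: 1·15 3·5 5·3 15·1  f→[1+3+5+15]=24
[q^21] f(21)=21,f(7)=7,f(3)=3,f(1)=1 ⇒ 32

3, 6, 24, 32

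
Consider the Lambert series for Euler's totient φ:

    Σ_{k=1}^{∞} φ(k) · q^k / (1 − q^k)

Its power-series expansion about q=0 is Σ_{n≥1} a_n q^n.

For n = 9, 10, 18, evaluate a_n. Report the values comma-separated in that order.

n=9: 9·1 3·3 1·9  φ→[6+2+1]=9
d|10:{10,5,2,1}  Σφ=4+4+1+1=10
d|18:{18,9,6,3,2,1}  Σφ=6+6+2+2+1+1=18

9, 10, 18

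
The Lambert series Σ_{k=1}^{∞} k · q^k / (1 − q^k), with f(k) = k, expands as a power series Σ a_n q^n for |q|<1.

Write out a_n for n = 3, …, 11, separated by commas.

4, 7, 6, 12, 8, 15, 13, 18, 12

q^3  k|3↦f(k): 1:1 3:3  a_3=4
q^4  k|4↦f(k): 4:4 2:2 1:1  a_4=7
n=5: 1·5 5·1  f→[1+5]=6
n=6: 1·6 2·3 3·2 6·1  f→[1+2+3+6]=12
d|7:{7,1}  Σf=7+1=8
n=8: 8·1 4·2 2·4 1·8  f→[8+4+2+1]=15
[q^9] f(1)=1,f(3)=3,f(9)=9 ⇒ 13
n=10: 1·10 2·5 5·2 10·1  f→[1+2+5+10]=18
d|11:{1,11}  Σf=1+11=12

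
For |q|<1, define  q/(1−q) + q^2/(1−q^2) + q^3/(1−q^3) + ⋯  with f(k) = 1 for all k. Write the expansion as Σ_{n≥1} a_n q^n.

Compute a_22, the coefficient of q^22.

a_22 = 4

q^22  k|22↦f(k): 1:1 2:1 11:1 22:1  a_22=4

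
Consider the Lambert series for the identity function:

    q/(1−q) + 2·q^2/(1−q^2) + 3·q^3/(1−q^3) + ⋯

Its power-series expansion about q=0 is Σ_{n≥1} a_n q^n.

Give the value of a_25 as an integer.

a_25 = 31

[q^25] f(25)=25,f(5)=5,f(1)=1 ⇒ 31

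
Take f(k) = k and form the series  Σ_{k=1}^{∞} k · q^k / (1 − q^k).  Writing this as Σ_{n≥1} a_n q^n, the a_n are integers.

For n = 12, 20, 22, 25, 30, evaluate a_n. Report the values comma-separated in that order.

28, 42, 36, 31, 72

d|12:{1,2,3,4,6,12}  Σf=1+2+3+4+6+12=28
[q^20] f(20)=20,f(10)=10,f(5)=5,f(4)=4,f(2)=2,f(1)=1 ⇒ 42
[q^22] f(1)=1,f(2)=2,f(11)=11,f(22)=22 ⇒ 36
d|25:{25,5,1}  Σf=25+5+1=31
d|30:{1,2,3,5,6,10,15,30}  Σf=1+2+3+5+6+10+15+30=72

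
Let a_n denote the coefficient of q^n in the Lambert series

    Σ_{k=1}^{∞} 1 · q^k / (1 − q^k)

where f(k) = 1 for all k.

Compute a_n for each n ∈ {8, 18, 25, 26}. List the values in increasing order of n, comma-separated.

n=8: 1·8 2·4 4·2 8·1  f→[1+1+1+1]=4
[q^18] f(18)=1,f(9)=1,f(6)=1,f(3)=1,f(2)=1,f(1)=1 ⇒ 6
q^25  k|25↦f(k): 1:1 5:1 25:1  a_25=3
d|26:{1,2,13,26}  Σf=1+1+1+1=4

4, 6, 3, 4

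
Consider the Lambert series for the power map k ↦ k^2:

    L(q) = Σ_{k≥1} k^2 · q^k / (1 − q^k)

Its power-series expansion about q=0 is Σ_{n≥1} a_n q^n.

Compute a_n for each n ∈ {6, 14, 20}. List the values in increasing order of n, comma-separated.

50, 250, 546

q^6  k|6↦f(k): 1:1 2:4 3:9 6:36  a_6=50
n=14: 1·14 2·7 7·2 14·1  f→[1+4+49+196]=250
d|20:{1,2,4,5,10,20}  Σf=1+4+16+25+100+400=546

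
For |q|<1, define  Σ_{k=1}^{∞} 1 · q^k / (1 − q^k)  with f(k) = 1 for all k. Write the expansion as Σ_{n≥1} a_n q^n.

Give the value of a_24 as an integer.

a_24 = 8

[q^24] f(1)=1,f(2)=1,f(3)=1,f(4)=1,f(6)=1,f(8)=1,f(12)=1,f(24)=1 ⇒ 8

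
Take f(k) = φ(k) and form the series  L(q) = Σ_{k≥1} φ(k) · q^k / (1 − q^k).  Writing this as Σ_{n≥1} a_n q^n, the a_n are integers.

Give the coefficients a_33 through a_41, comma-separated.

q^33  k|33↦φ(k): 1:1 3:2 11:10 33:20  a_33=33
n=34: 1·34 2·17 17·2 34·1  φ→[1+1+16+16]=34
[q^35] φ(1)=1,φ(5)=4,φ(7)=6,φ(35)=24 ⇒ 35
d|36:{1,2,3,4,6,9,12,18,36}  Σφ=1+1+2+2+2+6+4+6+12=36
q^37  k|37↦φ(k): 1:1 37:36  a_37=37
q^38  k|38↦φ(k): 1:1 2:1 19:18 38:18  a_38=38
d|39:{1,3,13,39}  Σφ=1+2+12+24=39
d|40:{1,2,4,5,8,10,20,40}  Σφ=1+1+2+4+4+4+8+16=40
n=41: 41·1 1·41  φ→[40+1]=41

33, 34, 35, 36, 37, 38, 39, 40, 41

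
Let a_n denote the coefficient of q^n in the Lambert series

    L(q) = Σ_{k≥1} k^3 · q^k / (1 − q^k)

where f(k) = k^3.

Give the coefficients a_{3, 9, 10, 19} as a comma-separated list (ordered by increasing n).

28, 757, 1134, 6860

[q^3] f(3)=27,f(1)=1 ⇒ 28
d|9:{1,3,9}  Σf=1+27+729=757
n=10: 1·10 2·5 5·2 10·1  f→[1+8+125+1000]=1134
[q^19] f(19)=6859,f(1)=1 ⇒ 6860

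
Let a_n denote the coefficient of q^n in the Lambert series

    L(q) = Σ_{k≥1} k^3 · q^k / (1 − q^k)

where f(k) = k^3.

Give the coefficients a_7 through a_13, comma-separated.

n=7: 7·1 1·7  f→[343+1]=344
n=8: 1·8 2·4 4·2 8·1  f→[1+8+64+512]=585
[q^9] f(9)=729,f(3)=27,f(1)=1 ⇒ 757
n=10: 10·1 5·2 2·5 1·10  f→[1000+125+8+1]=1134
q^11  k|11↦f(k): 1:1 11:1331  a_11=1332
[q^12] f(12)=1728,f(6)=216,f(4)=64,f(3)=27,f(2)=8,f(1)=1 ⇒ 2044
n=13: 1·13 13·1  f→[1+2197]=2198

344, 585, 757, 1134, 1332, 2044, 2198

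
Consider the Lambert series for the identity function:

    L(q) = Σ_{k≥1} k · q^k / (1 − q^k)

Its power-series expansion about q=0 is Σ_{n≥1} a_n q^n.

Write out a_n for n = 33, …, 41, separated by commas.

q^33  k|33↦f(k): 33:33 11:11 3:3 1:1  a_33=48
n=34: 1·34 2·17 17·2 34·1  f→[1+2+17+34]=54
[q^35] f(1)=1,f(5)=5,f(7)=7,f(35)=35 ⇒ 48
q^36  k|36↦f(k): 1:1 2:2 3:3 4:4 6:6 9:9 12:12 18:18 36:36  a_36=91
[q^37] f(37)=37,f(1)=1 ⇒ 38
q^38  k|38↦f(k): 1:1 2:2 19:19 38:38  a_38=60
[q^39] f(1)=1,f(3)=3,f(13)=13,f(39)=39 ⇒ 56
d|40:{40,20,10,8,5,4,2,1}  Σf=40+20+10+8+5+4+2+1=90
d|41:{41,1}  Σf=41+1=42

48, 54, 48, 91, 38, 60, 56, 90, 42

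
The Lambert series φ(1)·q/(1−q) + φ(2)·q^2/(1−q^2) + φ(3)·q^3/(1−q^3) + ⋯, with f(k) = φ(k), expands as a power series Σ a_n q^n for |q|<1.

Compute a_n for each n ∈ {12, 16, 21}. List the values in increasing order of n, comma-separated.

[q^12] φ(12)=4,φ(6)=2,φ(4)=2,φ(3)=2,φ(2)=1,φ(1)=1 ⇒ 12
[q^16] φ(1)=1,φ(2)=1,φ(4)=2,φ(8)=4,φ(16)=8 ⇒ 16
n=21: 1·21 3·7 7·3 21·1  φ→[1+2+6+12]=21

12, 16, 21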